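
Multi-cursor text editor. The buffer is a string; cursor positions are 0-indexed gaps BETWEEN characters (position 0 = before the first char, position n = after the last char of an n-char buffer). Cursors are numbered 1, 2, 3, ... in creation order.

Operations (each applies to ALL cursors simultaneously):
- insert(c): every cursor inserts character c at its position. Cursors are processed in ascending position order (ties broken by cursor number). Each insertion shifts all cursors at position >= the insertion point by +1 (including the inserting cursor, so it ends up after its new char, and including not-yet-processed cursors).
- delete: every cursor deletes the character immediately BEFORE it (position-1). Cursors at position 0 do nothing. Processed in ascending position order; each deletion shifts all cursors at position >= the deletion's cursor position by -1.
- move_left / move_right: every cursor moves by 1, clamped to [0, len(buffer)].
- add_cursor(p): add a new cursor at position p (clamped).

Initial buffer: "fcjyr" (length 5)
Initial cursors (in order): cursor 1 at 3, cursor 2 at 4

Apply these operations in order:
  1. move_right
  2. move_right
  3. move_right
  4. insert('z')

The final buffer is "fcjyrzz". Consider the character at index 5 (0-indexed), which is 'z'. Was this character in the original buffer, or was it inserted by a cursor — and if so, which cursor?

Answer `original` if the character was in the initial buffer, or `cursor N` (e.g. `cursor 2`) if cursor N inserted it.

Answer: cursor 1

Derivation:
After op 1 (move_right): buffer="fcjyr" (len 5), cursors c1@4 c2@5, authorship .....
After op 2 (move_right): buffer="fcjyr" (len 5), cursors c1@5 c2@5, authorship .....
After op 3 (move_right): buffer="fcjyr" (len 5), cursors c1@5 c2@5, authorship .....
After op 4 (insert('z')): buffer="fcjyrzz" (len 7), cursors c1@7 c2@7, authorship .....12
Authorship (.=original, N=cursor N): . . . . . 1 2
Index 5: author = 1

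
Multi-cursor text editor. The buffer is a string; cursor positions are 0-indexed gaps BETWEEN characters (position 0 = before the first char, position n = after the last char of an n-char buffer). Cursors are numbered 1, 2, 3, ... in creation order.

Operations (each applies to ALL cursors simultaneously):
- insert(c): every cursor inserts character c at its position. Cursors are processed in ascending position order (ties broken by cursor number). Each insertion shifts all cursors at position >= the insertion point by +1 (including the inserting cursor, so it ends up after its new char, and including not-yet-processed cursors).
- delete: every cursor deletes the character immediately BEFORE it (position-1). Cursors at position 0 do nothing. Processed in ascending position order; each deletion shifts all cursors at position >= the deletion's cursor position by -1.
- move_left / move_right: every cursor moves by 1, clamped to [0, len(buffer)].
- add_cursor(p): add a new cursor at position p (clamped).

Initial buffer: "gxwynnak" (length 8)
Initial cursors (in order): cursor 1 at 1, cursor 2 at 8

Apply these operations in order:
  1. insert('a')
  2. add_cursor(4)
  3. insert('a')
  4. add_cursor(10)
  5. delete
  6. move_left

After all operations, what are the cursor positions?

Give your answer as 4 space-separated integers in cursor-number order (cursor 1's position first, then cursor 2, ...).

Answer: 1 8 3 6

Derivation:
After op 1 (insert('a')): buffer="gaxwynnaka" (len 10), cursors c1@2 c2@10, authorship .1.......2
After op 2 (add_cursor(4)): buffer="gaxwynnaka" (len 10), cursors c1@2 c3@4 c2@10, authorship .1.......2
After op 3 (insert('a')): buffer="gaaxwaynnakaa" (len 13), cursors c1@3 c3@6 c2@13, authorship .11..3.....22
After op 4 (add_cursor(10)): buffer="gaaxwaynnakaa" (len 13), cursors c1@3 c3@6 c4@10 c2@13, authorship .11..3.....22
After op 5 (delete): buffer="gaxwynnka" (len 9), cursors c1@2 c3@4 c4@7 c2@9, authorship .1......2
After op 6 (move_left): buffer="gaxwynnka" (len 9), cursors c1@1 c3@3 c4@6 c2@8, authorship .1......2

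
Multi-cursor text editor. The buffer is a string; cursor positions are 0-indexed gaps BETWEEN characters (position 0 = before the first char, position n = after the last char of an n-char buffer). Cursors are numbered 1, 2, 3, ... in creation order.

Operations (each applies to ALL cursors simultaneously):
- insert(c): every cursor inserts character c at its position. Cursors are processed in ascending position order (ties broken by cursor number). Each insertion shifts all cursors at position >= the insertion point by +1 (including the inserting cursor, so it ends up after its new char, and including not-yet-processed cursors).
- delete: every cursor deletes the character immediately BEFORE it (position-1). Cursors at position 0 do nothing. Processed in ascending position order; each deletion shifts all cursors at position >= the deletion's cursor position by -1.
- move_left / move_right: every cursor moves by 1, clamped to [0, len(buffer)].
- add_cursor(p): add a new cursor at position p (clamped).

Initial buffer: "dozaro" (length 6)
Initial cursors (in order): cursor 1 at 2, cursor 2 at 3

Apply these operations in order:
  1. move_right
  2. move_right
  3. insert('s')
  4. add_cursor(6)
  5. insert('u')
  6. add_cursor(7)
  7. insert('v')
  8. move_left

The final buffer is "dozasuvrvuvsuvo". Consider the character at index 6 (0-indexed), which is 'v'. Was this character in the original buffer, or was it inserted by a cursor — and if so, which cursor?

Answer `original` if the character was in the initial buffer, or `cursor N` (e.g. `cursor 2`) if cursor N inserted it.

Answer: cursor 1

Derivation:
After op 1 (move_right): buffer="dozaro" (len 6), cursors c1@3 c2@4, authorship ......
After op 2 (move_right): buffer="dozaro" (len 6), cursors c1@4 c2@5, authorship ......
After op 3 (insert('s')): buffer="dozasrso" (len 8), cursors c1@5 c2@7, authorship ....1.2.
After op 4 (add_cursor(6)): buffer="dozasrso" (len 8), cursors c1@5 c3@6 c2@7, authorship ....1.2.
After op 5 (insert('u')): buffer="dozasurusuo" (len 11), cursors c1@6 c3@8 c2@10, authorship ....11.322.
After op 6 (add_cursor(7)): buffer="dozasurusuo" (len 11), cursors c1@6 c4@7 c3@8 c2@10, authorship ....11.322.
After op 7 (insert('v')): buffer="dozasuvrvuvsuvo" (len 15), cursors c1@7 c4@9 c3@11 c2@14, authorship ....111.433222.
After op 8 (move_left): buffer="dozasuvrvuvsuvo" (len 15), cursors c1@6 c4@8 c3@10 c2@13, authorship ....111.433222.
Authorship (.=original, N=cursor N): . . . . 1 1 1 . 4 3 3 2 2 2 .
Index 6: author = 1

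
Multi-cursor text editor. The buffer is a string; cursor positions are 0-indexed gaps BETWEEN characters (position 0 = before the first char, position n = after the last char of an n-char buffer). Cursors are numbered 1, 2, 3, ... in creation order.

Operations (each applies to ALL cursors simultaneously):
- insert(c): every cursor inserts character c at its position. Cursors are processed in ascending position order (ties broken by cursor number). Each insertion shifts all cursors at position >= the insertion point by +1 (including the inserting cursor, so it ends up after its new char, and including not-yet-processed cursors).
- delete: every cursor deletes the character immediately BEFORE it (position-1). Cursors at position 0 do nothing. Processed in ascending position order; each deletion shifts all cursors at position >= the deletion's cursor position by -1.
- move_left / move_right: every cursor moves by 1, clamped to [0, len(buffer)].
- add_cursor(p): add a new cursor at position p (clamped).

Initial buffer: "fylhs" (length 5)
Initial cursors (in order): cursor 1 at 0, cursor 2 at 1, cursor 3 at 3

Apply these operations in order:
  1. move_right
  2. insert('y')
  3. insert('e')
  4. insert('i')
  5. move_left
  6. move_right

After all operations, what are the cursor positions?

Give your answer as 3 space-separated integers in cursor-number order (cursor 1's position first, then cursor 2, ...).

Answer: 4 8 13

Derivation:
After op 1 (move_right): buffer="fylhs" (len 5), cursors c1@1 c2@2 c3@4, authorship .....
After op 2 (insert('y')): buffer="fyyylhys" (len 8), cursors c1@2 c2@4 c3@7, authorship .1.2..3.
After op 3 (insert('e')): buffer="fyeyyelhyes" (len 11), cursors c1@3 c2@6 c3@10, authorship .11.22..33.
After op 4 (insert('i')): buffer="fyeiyyeilhyeis" (len 14), cursors c1@4 c2@8 c3@13, authorship .111.222..333.
After op 5 (move_left): buffer="fyeiyyeilhyeis" (len 14), cursors c1@3 c2@7 c3@12, authorship .111.222..333.
After op 6 (move_right): buffer="fyeiyyeilhyeis" (len 14), cursors c1@4 c2@8 c3@13, authorship .111.222..333.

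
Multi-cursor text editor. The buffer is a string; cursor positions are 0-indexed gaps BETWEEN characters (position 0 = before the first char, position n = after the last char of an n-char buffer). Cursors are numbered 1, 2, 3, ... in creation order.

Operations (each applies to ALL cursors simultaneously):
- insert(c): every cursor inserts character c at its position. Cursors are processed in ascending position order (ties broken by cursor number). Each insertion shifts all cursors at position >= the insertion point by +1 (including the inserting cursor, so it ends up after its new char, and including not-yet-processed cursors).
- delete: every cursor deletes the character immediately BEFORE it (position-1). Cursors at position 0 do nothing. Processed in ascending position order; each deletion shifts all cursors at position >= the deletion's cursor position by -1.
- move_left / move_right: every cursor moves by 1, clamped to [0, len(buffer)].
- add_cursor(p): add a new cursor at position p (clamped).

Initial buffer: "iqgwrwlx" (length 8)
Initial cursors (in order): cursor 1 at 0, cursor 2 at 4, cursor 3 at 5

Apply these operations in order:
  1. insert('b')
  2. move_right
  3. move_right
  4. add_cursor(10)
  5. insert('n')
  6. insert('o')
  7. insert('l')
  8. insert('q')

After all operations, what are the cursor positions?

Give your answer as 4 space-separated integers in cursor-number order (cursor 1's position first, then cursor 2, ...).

Answer: 7 16 26 26

Derivation:
After op 1 (insert('b')): buffer="biqgwbrbwlx" (len 11), cursors c1@1 c2@6 c3@8, authorship 1....2.3...
After op 2 (move_right): buffer="biqgwbrbwlx" (len 11), cursors c1@2 c2@7 c3@9, authorship 1....2.3...
After op 3 (move_right): buffer="biqgwbrbwlx" (len 11), cursors c1@3 c2@8 c3@10, authorship 1....2.3...
After op 4 (add_cursor(10)): buffer="biqgwbrbwlx" (len 11), cursors c1@3 c2@8 c3@10 c4@10, authorship 1....2.3...
After op 5 (insert('n')): buffer="biqngwbrbnwlnnx" (len 15), cursors c1@4 c2@10 c3@14 c4@14, authorship 1..1..2.32..34.
After op 6 (insert('o')): buffer="biqnogwbrbnowlnnoox" (len 19), cursors c1@5 c2@12 c3@18 c4@18, authorship 1..11..2.322..3434.
After op 7 (insert('l')): buffer="biqnolgwbrbnolwlnnoollx" (len 23), cursors c1@6 c2@14 c3@22 c4@22, authorship 1..111..2.3222..343434.
After op 8 (insert('q')): buffer="biqnolqgwbrbnolqwlnnoollqqx" (len 27), cursors c1@7 c2@16 c3@26 c4@26, authorship 1..1111..2.32222..34343434.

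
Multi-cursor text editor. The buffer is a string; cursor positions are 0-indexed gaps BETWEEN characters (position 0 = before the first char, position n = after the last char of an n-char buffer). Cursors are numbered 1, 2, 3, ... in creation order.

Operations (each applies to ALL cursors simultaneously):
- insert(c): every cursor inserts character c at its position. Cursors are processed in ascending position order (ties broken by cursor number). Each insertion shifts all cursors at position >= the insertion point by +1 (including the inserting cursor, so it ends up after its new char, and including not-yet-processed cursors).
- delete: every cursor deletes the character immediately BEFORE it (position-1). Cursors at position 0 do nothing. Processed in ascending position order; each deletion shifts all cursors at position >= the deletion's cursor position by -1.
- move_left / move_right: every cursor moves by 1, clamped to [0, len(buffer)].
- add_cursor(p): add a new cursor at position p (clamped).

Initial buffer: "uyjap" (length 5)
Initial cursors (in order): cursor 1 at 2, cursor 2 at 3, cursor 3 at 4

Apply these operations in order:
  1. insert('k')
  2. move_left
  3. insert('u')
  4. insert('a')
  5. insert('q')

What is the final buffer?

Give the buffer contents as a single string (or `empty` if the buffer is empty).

Answer: uyuaqkjuaqkauaqkp

Derivation:
After op 1 (insert('k')): buffer="uykjkakp" (len 8), cursors c1@3 c2@5 c3@7, authorship ..1.2.3.
After op 2 (move_left): buffer="uykjkakp" (len 8), cursors c1@2 c2@4 c3@6, authorship ..1.2.3.
After op 3 (insert('u')): buffer="uyukjukaukp" (len 11), cursors c1@3 c2@6 c3@9, authorship ..11.22.33.
After op 4 (insert('a')): buffer="uyuakjuakauakp" (len 14), cursors c1@4 c2@8 c3@12, authorship ..111.222.333.
After op 5 (insert('q')): buffer="uyuaqkjuaqkauaqkp" (len 17), cursors c1@5 c2@10 c3@15, authorship ..1111.2222.3333.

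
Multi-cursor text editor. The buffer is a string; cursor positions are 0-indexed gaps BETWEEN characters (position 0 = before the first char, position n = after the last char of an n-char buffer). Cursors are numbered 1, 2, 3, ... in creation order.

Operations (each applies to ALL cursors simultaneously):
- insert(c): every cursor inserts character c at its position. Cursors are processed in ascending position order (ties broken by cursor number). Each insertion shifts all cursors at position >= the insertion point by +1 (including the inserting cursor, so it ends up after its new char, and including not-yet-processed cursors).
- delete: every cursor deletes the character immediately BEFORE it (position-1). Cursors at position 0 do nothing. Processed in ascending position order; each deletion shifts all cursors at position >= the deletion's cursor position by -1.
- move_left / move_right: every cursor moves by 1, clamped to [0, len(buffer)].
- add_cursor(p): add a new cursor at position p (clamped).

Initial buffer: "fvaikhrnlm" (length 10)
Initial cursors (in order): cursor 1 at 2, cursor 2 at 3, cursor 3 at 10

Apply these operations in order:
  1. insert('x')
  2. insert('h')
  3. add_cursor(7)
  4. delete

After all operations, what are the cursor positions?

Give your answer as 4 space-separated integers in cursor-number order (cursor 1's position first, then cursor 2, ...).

After op 1 (insert('x')): buffer="fvxaxikhrnlmx" (len 13), cursors c1@3 c2@5 c3@13, authorship ..1.2.......3
After op 2 (insert('h')): buffer="fvxhaxhikhrnlmxh" (len 16), cursors c1@4 c2@7 c3@16, authorship ..11.22.......33
After op 3 (add_cursor(7)): buffer="fvxhaxhikhrnlmxh" (len 16), cursors c1@4 c2@7 c4@7 c3@16, authorship ..11.22.......33
After op 4 (delete): buffer="fvxaikhrnlmx" (len 12), cursors c1@3 c2@4 c4@4 c3@12, authorship ..1........3

Answer: 3 4 12 4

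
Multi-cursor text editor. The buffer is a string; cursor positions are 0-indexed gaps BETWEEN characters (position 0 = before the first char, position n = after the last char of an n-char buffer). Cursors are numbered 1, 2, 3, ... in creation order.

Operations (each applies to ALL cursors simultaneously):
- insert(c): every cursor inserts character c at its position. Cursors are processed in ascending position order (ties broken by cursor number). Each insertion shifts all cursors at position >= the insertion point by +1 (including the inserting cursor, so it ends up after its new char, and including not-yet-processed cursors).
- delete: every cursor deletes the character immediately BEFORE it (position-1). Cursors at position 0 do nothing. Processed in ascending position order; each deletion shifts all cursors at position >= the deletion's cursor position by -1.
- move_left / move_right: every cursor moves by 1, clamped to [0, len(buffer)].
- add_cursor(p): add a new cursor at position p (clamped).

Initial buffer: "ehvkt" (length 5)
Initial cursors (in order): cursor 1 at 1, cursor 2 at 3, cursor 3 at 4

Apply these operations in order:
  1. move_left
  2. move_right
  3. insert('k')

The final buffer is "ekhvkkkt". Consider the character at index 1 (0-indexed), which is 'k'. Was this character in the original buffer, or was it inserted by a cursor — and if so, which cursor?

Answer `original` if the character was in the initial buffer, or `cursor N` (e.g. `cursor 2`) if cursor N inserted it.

After op 1 (move_left): buffer="ehvkt" (len 5), cursors c1@0 c2@2 c3@3, authorship .....
After op 2 (move_right): buffer="ehvkt" (len 5), cursors c1@1 c2@3 c3@4, authorship .....
After op 3 (insert('k')): buffer="ekhvkkkt" (len 8), cursors c1@2 c2@5 c3@7, authorship .1..2.3.
Authorship (.=original, N=cursor N): . 1 . . 2 . 3 .
Index 1: author = 1

Answer: cursor 1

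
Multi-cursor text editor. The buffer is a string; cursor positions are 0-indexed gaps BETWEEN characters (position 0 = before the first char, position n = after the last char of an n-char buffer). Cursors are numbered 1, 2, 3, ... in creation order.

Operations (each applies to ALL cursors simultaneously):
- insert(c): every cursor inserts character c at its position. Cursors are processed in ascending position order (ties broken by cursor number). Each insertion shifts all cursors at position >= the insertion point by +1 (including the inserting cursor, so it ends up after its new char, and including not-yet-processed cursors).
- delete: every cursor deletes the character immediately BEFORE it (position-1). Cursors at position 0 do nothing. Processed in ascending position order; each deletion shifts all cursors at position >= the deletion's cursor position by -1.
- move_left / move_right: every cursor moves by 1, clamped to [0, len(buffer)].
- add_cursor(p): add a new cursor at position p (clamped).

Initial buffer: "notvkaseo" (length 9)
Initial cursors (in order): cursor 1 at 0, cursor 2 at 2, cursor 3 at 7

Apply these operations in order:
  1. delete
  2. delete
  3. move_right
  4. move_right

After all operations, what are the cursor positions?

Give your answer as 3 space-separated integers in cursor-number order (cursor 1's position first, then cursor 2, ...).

After op 1 (delete): buffer="ntvkaeo" (len 7), cursors c1@0 c2@1 c3@5, authorship .......
After op 2 (delete): buffer="tvkeo" (len 5), cursors c1@0 c2@0 c3@3, authorship .....
After op 3 (move_right): buffer="tvkeo" (len 5), cursors c1@1 c2@1 c3@4, authorship .....
After op 4 (move_right): buffer="tvkeo" (len 5), cursors c1@2 c2@2 c3@5, authorship .....

Answer: 2 2 5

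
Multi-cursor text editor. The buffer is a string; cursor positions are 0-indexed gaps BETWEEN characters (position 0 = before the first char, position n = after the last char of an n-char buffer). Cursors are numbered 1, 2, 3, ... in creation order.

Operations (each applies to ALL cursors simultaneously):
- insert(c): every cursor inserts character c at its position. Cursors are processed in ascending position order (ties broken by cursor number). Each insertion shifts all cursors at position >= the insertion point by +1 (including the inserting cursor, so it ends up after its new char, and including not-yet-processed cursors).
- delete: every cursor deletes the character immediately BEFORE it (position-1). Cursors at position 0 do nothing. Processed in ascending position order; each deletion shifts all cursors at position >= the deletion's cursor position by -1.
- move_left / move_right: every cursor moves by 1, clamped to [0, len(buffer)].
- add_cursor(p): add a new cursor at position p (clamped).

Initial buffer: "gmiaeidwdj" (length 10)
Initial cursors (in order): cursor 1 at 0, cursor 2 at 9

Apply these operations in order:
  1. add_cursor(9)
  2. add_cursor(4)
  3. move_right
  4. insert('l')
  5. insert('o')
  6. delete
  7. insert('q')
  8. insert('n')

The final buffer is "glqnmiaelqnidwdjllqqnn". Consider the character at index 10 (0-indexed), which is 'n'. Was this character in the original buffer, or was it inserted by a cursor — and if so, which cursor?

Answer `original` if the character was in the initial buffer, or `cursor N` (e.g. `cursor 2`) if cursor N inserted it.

Answer: cursor 4

Derivation:
After op 1 (add_cursor(9)): buffer="gmiaeidwdj" (len 10), cursors c1@0 c2@9 c3@9, authorship ..........
After op 2 (add_cursor(4)): buffer="gmiaeidwdj" (len 10), cursors c1@0 c4@4 c2@9 c3@9, authorship ..........
After op 3 (move_right): buffer="gmiaeidwdj" (len 10), cursors c1@1 c4@5 c2@10 c3@10, authorship ..........
After op 4 (insert('l')): buffer="glmiaelidwdjll" (len 14), cursors c1@2 c4@7 c2@14 c3@14, authorship .1....4.....23
After op 5 (insert('o')): buffer="glomiaeloidwdjlloo" (len 18), cursors c1@3 c4@9 c2@18 c3@18, authorship .11....44.....2323
After op 6 (delete): buffer="glmiaelidwdjll" (len 14), cursors c1@2 c4@7 c2@14 c3@14, authorship .1....4.....23
After op 7 (insert('q')): buffer="glqmiaelqidwdjllqq" (len 18), cursors c1@3 c4@9 c2@18 c3@18, authorship .11....44.....2323
After op 8 (insert('n')): buffer="glqnmiaelqnidwdjllqqnn" (len 22), cursors c1@4 c4@11 c2@22 c3@22, authorship .111....444.....232323
Authorship (.=original, N=cursor N): . 1 1 1 . . . . 4 4 4 . . . . . 2 3 2 3 2 3
Index 10: author = 4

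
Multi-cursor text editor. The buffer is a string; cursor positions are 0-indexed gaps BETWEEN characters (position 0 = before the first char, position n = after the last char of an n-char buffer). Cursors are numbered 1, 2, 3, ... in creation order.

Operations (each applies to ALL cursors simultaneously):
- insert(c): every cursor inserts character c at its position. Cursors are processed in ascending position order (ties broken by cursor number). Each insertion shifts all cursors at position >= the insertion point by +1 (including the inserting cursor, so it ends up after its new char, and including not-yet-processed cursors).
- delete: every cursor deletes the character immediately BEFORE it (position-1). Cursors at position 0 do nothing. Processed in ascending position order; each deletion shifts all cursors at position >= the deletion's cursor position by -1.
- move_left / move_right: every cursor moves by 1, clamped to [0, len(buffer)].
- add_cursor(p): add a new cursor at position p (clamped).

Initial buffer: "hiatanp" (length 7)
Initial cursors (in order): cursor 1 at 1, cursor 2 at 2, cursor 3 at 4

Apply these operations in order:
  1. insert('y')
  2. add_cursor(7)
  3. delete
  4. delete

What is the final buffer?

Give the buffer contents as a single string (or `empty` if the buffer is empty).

Answer: anp

Derivation:
After op 1 (insert('y')): buffer="hyiyatyanp" (len 10), cursors c1@2 c2@4 c3@7, authorship .1.2..3...
After op 2 (add_cursor(7)): buffer="hyiyatyanp" (len 10), cursors c1@2 c2@4 c3@7 c4@7, authorship .1.2..3...
After op 3 (delete): buffer="hiaanp" (len 6), cursors c1@1 c2@2 c3@3 c4@3, authorship ......
After op 4 (delete): buffer="anp" (len 3), cursors c1@0 c2@0 c3@0 c4@0, authorship ...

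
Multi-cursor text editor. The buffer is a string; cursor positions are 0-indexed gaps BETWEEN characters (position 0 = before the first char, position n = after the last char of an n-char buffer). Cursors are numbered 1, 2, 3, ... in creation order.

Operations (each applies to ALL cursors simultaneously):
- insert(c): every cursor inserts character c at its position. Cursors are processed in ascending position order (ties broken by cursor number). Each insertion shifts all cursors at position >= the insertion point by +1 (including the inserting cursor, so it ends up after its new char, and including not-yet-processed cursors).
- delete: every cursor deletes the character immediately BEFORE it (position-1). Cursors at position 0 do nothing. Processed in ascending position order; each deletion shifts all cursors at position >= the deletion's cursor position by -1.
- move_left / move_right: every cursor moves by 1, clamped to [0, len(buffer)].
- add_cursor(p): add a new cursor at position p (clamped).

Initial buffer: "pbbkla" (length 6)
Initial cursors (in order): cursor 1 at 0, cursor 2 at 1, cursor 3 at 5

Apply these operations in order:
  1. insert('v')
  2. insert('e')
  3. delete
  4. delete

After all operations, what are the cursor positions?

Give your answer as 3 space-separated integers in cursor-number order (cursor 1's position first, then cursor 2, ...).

After op 1 (insert('v')): buffer="vpvbbklva" (len 9), cursors c1@1 c2@3 c3@8, authorship 1.2....3.
After op 2 (insert('e')): buffer="vepvebbklvea" (len 12), cursors c1@2 c2@5 c3@11, authorship 11.22....33.
After op 3 (delete): buffer="vpvbbklva" (len 9), cursors c1@1 c2@3 c3@8, authorship 1.2....3.
After op 4 (delete): buffer="pbbkla" (len 6), cursors c1@0 c2@1 c3@5, authorship ......

Answer: 0 1 5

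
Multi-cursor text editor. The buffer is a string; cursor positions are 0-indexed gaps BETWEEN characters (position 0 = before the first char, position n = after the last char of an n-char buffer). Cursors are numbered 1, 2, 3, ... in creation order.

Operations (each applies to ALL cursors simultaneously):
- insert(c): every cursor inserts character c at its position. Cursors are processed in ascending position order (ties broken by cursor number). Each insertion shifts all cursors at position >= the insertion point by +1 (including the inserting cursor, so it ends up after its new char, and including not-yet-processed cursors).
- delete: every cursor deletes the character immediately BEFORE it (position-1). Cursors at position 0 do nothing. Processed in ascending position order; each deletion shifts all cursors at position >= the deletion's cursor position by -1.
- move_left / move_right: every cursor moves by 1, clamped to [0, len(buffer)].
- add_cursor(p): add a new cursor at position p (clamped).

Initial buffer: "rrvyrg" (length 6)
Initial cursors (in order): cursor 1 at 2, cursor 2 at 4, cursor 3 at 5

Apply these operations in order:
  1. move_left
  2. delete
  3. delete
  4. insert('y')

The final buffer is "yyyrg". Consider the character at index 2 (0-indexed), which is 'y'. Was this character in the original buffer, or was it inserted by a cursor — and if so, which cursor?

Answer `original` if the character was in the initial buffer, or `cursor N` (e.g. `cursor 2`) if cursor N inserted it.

After op 1 (move_left): buffer="rrvyrg" (len 6), cursors c1@1 c2@3 c3@4, authorship ......
After op 2 (delete): buffer="rrg" (len 3), cursors c1@0 c2@1 c3@1, authorship ...
After op 3 (delete): buffer="rg" (len 2), cursors c1@0 c2@0 c3@0, authorship ..
After op 4 (insert('y')): buffer="yyyrg" (len 5), cursors c1@3 c2@3 c3@3, authorship 123..
Authorship (.=original, N=cursor N): 1 2 3 . .
Index 2: author = 3

Answer: cursor 3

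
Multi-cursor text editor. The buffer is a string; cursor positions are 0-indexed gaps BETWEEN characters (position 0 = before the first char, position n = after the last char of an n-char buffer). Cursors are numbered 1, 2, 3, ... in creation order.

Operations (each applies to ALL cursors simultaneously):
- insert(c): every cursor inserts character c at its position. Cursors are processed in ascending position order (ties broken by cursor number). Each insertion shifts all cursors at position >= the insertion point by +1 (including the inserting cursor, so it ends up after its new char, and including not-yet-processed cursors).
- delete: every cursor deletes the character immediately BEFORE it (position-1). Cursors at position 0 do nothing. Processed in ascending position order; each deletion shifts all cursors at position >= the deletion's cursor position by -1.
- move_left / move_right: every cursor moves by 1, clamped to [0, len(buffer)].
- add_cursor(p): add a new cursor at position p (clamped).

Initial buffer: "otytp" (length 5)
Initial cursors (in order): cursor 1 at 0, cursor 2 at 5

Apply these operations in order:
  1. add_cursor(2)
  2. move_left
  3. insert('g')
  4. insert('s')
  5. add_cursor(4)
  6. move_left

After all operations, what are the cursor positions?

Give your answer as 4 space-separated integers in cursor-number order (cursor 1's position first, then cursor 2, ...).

After op 1 (add_cursor(2)): buffer="otytp" (len 5), cursors c1@0 c3@2 c2@5, authorship .....
After op 2 (move_left): buffer="otytp" (len 5), cursors c1@0 c3@1 c2@4, authorship .....
After op 3 (insert('g')): buffer="gogtytgp" (len 8), cursors c1@1 c3@3 c2@7, authorship 1.3...2.
After op 4 (insert('s')): buffer="gsogstytgsp" (len 11), cursors c1@2 c3@5 c2@10, authorship 11.33...22.
After op 5 (add_cursor(4)): buffer="gsogstytgsp" (len 11), cursors c1@2 c4@4 c3@5 c2@10, authorship 11.33...22.
After op 6 (move_left): buffer="gsogstytgsp" (len 11), cursors c1@1 c4@3 c3@4 c2@9, authorship 11.33...22.

Answer: 1 9 4 3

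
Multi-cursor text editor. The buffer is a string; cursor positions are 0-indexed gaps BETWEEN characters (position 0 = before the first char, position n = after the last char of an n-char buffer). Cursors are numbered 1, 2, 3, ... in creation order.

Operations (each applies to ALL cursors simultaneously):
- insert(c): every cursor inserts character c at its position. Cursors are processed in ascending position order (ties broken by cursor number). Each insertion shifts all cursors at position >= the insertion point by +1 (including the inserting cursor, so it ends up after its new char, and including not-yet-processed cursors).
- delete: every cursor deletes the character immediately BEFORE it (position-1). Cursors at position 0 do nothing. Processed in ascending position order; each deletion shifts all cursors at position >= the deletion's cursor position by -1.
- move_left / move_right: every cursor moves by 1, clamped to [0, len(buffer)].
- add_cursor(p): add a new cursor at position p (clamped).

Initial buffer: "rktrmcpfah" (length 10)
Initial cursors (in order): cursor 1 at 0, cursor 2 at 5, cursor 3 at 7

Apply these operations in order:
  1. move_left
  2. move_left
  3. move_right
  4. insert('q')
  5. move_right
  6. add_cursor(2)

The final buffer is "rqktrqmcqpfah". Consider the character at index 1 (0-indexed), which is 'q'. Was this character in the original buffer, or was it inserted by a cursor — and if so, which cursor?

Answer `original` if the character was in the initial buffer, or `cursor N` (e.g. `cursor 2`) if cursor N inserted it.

After op 1 (move_left): buffer="rktrmcpfah" (len 10), cursors c1@0 c2@4 c3@6, authorship ..........
After op 2 (move_left): buffer="rktrmcpfah" (len 10), cursors c1@0 c2@3 c3@5, authorship ..........
After op 3 (move_right): buffer="rktrmcpfah" (len 10), cursors c1@1 c2@4 c3@6, authorship ..........
After op 4 (insert('q')): buffer="rqktrqmcqpfah" (len 13), cursors c1@2 c2@6 c3@9, authorship .1...2..3....
After op 5 (move_right): buffer="rqktrqmcqpfah" (len 13), cursors c1@3 c2@7 c3@10, authorship .1...2..3....
After op 6 (add_cursor(2)): buffer="rqktrqmcqpfah" (len 13), cursors c4@2 c1@3 c2@7 c3@10, authorship .1...2..3....
Authorship (.=original, N=cursor N): . 1 . . . 2 . . 3 . . . .
Index 1: author = 1

Answer: cursor 1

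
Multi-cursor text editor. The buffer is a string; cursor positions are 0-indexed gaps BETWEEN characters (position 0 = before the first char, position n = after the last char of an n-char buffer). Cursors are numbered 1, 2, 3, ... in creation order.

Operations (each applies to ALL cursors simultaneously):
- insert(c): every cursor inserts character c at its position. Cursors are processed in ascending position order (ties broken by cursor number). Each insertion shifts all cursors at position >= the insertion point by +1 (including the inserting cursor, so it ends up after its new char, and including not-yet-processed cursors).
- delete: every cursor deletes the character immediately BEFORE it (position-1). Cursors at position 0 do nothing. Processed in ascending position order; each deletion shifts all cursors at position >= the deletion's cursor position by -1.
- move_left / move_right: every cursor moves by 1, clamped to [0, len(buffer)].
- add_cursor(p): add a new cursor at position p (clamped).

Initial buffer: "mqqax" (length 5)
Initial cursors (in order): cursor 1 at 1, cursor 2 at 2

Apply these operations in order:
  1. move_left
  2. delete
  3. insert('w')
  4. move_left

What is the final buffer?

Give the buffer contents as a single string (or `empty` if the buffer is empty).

After op 1 (move_left): buffer="mqqax" (len 5), cursors c1@0 c2@1, authorship .....
After op 2 (delete): buffer="qqax" (len 4), cursors c1@0 c2@0, authorship ....
After op 3 (insert('w')): buffer="wwqqax" (len 6), cursors c1@2 c2@2, authorship 12....
After op 4 (move_left): buffer="wwqqax" (len 6), cursors c1@1 c2@1, authorship 12....

Answer: wwqqax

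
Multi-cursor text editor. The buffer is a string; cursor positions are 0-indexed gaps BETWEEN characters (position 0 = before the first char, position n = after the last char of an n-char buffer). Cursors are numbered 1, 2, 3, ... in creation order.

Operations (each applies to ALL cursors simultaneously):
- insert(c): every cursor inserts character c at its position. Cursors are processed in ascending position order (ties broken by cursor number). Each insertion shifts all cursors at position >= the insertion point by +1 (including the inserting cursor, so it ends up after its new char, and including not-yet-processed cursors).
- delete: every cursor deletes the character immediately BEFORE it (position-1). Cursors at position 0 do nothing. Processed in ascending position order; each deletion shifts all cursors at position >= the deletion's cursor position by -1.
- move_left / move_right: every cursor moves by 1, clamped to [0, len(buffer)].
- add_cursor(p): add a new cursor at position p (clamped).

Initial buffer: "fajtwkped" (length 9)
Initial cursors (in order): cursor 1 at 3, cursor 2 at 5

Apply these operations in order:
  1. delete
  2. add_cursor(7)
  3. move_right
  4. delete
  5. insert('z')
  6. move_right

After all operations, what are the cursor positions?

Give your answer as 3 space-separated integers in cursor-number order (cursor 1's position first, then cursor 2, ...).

Answer: 5 5 7

Derivation:
After op 1 (delete): buffer="fatkped" (len 7), cursors c1@2 c2@3, authorship .......
After op 2 (add_cursor(7)): buffer="fatkped" (len 7), cursors c1@2 c2@3 c3@7, authorship .......
After op 3 (move_right): buffer="fatkped" (len 7), cursors c1@3 c2@4 c3@7, authorship .......
After op 4 (delete): buffer="fape" (len 4), cursors c1@2 c2@2 c3@4, authorship ....
After op 5 (insert('z')): buffer="fazzpez" (len 7), cursors c1@4 c2@4 c3@7, authorship ..12..3
After op 6 (move_right): buffer="fazzpez" (len 7), cursors c1@5 c2@5 c3@7, authorship ..12..3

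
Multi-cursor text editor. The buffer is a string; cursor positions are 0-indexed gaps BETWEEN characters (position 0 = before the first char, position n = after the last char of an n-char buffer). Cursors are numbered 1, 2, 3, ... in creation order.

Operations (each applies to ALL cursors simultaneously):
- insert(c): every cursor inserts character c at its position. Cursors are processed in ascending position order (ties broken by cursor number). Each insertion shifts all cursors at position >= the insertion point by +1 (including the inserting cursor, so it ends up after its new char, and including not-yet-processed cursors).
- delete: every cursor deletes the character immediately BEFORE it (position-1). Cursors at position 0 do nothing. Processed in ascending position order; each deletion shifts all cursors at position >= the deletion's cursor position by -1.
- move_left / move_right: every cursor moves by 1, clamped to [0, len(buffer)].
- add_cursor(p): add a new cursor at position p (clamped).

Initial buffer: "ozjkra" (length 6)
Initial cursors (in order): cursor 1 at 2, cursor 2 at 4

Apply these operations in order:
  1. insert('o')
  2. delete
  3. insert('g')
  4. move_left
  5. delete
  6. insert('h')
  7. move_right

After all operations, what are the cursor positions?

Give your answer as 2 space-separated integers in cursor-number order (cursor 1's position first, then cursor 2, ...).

Answer: 3 6

Derivation:
After op 1 (insert('o')): buffer="ozojkora" (len 8), cursors c1@3 c2@6, authorship ..1..2..
After op 2 (delete): buffer="ozjkra" (len 6), cursors c1@2 c2@4, authorship ......
After op 3 (insert('g')): buffer="ozgjkgra" (len 8), cursors c1@3 c2@6, authorship ..1..2..
After op 4 (move_left): buffer="ozgjkgra" (len 8), cursors c1@2 c2@5, authorship ..1..2..
After op 5 (delete): buffer="ogjgra" (len 6), cursors c1@1 c2@3, authorship .1.2..
After op 6 (insert('h')): buffer="ohgjhgra" (len 8), cursors c1@2 c2@5, authorship .11.22..
After op 7 (move_right): buffer="ohgjhgra" (len 8), cursors c1@3 c2@6, authorship .11.22..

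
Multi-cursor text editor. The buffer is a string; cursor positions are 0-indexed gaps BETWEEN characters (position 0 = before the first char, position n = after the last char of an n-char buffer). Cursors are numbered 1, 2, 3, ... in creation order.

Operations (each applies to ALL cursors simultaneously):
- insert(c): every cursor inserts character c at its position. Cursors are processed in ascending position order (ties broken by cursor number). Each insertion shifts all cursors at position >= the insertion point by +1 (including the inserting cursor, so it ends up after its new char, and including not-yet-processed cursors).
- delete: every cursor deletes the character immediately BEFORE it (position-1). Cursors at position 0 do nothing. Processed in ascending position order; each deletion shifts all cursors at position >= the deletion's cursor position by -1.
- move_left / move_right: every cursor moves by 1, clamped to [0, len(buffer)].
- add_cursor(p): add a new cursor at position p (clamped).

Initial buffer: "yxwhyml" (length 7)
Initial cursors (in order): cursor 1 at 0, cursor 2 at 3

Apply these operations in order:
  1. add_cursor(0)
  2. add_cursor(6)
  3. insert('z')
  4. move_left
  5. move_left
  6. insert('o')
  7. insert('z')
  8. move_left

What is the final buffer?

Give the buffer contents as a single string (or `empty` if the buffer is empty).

After op 1 (add_cursor(0)): buffer="yxwhyml" (len 7), cursors c1@0 c3@0 c2@3, authorship .......
After op 2 (add_cursor(6)): buffer="yxwhyml" (len 7), cursors c1@0 c3@0 c2@3 c4@6, authorship .......
After op 3 (insert('z')): buffer="zzyxwzhymzl" (len 11), cursors c1@2 c3@2 c2@6 c4@10, authorship 13...2...4.
After op 4 (move_left): buffer="zzyxwzhymzl" (len 11), cursors c1@1 c3@1 c2@5 c4@9, authorship 13...2...4.
After op 5 (move_left): buffer="zzyxwzhymzl" (len 11), cursors c1@0 c3@0 c2@4 c4@8, authorship 13...2...4.
After op 6 (insert('o')): buffer="oozzyxowzhyomzl" (len 15), cursors c1@2 c3@2 c2@7 c4@12, authorship 1313..2.2..4.4.
After op 7 (insert('z')): buffer="oozzzzyxozwzhyozmzl" (len 19), cursors c1@4 c3@4 c2@10 c4@16, authorship 131313..22.2..44.4.
After op 8 (move_left): buffer="oozzzzyxozwzhyozmzl" (len 19), cursors c1@3 c3@3 c2@9 c4@15, authorship 131313..22.2..44.4.

Answer: oozzzzyxozwzhyozmzl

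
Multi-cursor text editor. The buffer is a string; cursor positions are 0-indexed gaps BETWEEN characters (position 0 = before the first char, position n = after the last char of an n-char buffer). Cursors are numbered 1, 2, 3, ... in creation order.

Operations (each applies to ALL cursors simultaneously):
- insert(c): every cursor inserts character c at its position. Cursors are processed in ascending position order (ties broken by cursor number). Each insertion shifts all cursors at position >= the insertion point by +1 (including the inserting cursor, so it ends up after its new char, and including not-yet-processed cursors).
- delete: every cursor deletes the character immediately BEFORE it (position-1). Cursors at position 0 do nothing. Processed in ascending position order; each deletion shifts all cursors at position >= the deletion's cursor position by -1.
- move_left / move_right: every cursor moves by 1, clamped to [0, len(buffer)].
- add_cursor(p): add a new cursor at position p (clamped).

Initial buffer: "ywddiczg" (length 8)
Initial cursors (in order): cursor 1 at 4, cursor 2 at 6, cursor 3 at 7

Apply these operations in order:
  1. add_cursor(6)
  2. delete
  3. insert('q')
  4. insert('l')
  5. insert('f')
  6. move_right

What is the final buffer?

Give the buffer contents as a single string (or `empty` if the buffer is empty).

Answer: ywdqqqqllllffffg

Derivation:
After op 1 (add_cursor(6)): buffer="ywddiczg" (len 8), cursors c1@4 c2@6 c4@6 c3@7, authorship ........
After op 2 (delete): buffer="ywdg" (len 4), cursors c1@3 c2@3 c3@3 c4@3, authorship ....
After op 3 (insert('q')): buffer="ywdqqqqg" (len 8), cursors c1@7 c2@7 c3@7 c4@7, authorship ...1234.
After op 4 (insert('l')): buffer="ywdqqqqllllg" (len 12), cursors c1@11 c2@11 c3@11 c4@11, authorship ...12341234.
After op 5 (insert('f')): buffer="ywdqqqqllllffffg" (len 16), cursors c1@15 c2@15 c3@15 c4@15, authorship ...123412341234.
After op 6 (move_right): buffer="ywdqqqqllllffffg" (len 16), cursors c1@16 c2@16 c3@16 c4@16, authorship ...123412341234.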